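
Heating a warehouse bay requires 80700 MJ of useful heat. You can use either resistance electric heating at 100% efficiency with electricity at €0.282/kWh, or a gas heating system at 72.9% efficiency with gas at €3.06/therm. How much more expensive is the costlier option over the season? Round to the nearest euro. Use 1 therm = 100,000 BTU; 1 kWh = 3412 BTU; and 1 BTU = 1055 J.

Heat load = 80700 MJ = 80,700,000,000 J / 1055 = 76,492,891 BTU
Gas: input = 76,492,891 / 0.729 = 104,928,520 BTU = 1,049 therm → 1,049 × €3.06 = €3,210.81
Electric: 76,492,891 BTU / 3412 = 22,420 kWh → × €0.282 = €6,322.10
Difference = |€3,210.81 − €6,322.10| = €3,111.28 ≈ €3111

€3111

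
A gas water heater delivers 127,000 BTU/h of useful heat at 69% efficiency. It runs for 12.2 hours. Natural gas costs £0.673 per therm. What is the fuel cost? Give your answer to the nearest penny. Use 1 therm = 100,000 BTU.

£15.11

Heat delivered = 127,000 BTU/h × 12.2 h = 1,549,400 BTU
Gas input = 1,549,400 / 0.69 = 2,245,507 BTU
= 2,245,507 / 100,000 = 22.46 therm
Cost = 22.46 × £0.673/therm = £15.11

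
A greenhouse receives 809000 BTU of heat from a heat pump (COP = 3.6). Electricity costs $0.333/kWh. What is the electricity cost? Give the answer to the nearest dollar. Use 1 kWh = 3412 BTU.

Heat delivered = 809,000 BTU / 3412 = 237.1 kWh
Electrical input = 237.1 kWh / 3.6 = 65.86 kWh
Cost = 65.86 × $0.333/kWh = $21.93 ≈ $22

$22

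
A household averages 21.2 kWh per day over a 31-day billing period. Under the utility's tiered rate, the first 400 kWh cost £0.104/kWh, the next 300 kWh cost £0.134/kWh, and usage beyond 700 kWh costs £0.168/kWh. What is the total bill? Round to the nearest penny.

£76.06

Usage = 21.2 kWh/day × 31 days = 657.2 kWh
First 400 kWh × £0.104 = £41.60
Next 257.2 kWh × £0.134 = £34.46
Remaining tier: 0 kWh (not reached)
Total = £76.06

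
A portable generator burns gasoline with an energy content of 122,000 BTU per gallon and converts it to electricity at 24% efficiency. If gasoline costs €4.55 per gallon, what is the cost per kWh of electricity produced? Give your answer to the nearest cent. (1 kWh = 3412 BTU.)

Electrical output per gallon = 122,000 BTU × 0.24 / 3412 BTU/kWh = 8.581 kWh
Cost per kWh = €4.55 / 8.581 kWh = €0.530

€0.53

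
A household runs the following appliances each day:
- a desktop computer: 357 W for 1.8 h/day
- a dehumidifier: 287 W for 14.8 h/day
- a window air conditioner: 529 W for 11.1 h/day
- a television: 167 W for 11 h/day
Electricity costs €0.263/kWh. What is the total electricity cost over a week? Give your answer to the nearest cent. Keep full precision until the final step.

€23.19

desktop computer: 357 W × 1.8 h × 7 d = 4,498 Wh = 4.498 kWh
dehumidifier: 287 W × 14.8 h × 7 d = 29,733 Wh = 29.73 kWh
window air conditioner: 529 W × 11.1 h × 7 d = 41,103 Wh = 41.1 kWh
television: 167 W × 11 h × 7 d = 12,859 Wh = 12.86 kWh
Total energy = 4.498 + 29.73 + 41.1 + 12.86 = 88.19 kWh
Cost = 88.19 kWh × €0.263 = €23.19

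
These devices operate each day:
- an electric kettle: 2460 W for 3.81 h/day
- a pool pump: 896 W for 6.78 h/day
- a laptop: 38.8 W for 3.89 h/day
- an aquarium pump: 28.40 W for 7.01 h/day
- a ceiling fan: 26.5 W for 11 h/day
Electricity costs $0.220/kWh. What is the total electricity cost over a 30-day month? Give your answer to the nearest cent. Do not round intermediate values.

$106.19

electric kettle: 2460 W × 3.81 h × 30 d = 281,178 Wh = 281.2 kWh
pool pump: 896 W × 6.78 h × 30 d = 182,246 Wh = 182.2 kWh
laptop: 38.8 W × 3.89 h × 30 d = 4,528 Wh = 4.528 kWh
aquarium pump: 28.40 W × 7.01 h × 30 d = 5,973 Wh = 5.973 kWh
ceiling fan: 26.5 W × 11 h × 30 d = 8,745 Wh = 8.745 kWh
Total energy = 281.2 + 182.2 + 4.528 + 5.973 + 8.745 = 482.7 kWh
Cost = 482.7 kWh × $0.220 = $106.19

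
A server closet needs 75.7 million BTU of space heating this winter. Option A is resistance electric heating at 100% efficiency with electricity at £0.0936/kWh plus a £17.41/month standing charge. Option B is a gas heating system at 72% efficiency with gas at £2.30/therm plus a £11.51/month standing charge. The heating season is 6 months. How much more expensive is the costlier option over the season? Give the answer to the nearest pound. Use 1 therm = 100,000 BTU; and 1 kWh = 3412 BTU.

Heat load = 75.7 × 10⁶ BTU = 75,700,000 BTU
Gas: input = 75,700,000 / 0.72 = 105,138,889 BTU = 1,051 therm → 1,051 × £2.30 = £2,418.19; + 6 × £11.51 standing = £2,487.25
Electric: 75,700,000 BTU / 3412 = 22,190 kWh → × £0.0936 = £2,076.65; + 6 × £17.41 standing = £2,181.11
Difference = |£2,487.25 − £2,181.11| = £306.15 ≈ £306

£306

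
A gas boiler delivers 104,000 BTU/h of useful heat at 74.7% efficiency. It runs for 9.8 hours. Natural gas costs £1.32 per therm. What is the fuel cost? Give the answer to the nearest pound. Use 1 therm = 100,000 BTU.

Heat delivered = 104,000 BTU/h × 9.8 h = 1,019,200 BTU
Gas input = 1,019,200 / 0.747 = 1,364,391 BTU
= 1,364,391 / 100,000 = 13.64 therm
Cost = 13.64 × £1.32/therm = £18.01 ≈ £18

£18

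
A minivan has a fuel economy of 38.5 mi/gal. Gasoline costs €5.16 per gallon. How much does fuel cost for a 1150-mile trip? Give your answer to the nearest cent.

Fuel = 1150 mi / 38.5 mpg = 29.87 gal
Cost = 29.87 gal × €5.16/gal = €154.13

€154.13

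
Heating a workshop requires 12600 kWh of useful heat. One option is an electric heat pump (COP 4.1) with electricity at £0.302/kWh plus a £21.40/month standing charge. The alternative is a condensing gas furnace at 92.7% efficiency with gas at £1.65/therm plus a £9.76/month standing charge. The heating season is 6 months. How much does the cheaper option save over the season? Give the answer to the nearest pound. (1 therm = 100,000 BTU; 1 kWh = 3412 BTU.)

Heat load = 12600 kWh × 3412 = 42,991,200 BTU
Gas: input = 42,991,200 / 0.927 = 46,376,699 BTU = 463.8 therm → 463.8 × £1.65 = £765.22; + 6 × £9.76 standing = £823.78
Heat pump: 42,991,200 BTU / 3412 = 12,600 kWh heat; / 4.1 = 3,073 kWh in → × £0.302 = £928.10; + 6 × £21.40 standing = £1,056.50
Difference = |£823.78 − £1,056.50| = £232.72 ≈ £233

£233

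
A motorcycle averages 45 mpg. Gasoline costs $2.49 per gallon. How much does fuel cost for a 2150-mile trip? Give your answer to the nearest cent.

$118.97

Fuel = 2150 mi / 45 mpg = 47.78 gal
Cost = 47.78 gal × $2.49/gal = $118.97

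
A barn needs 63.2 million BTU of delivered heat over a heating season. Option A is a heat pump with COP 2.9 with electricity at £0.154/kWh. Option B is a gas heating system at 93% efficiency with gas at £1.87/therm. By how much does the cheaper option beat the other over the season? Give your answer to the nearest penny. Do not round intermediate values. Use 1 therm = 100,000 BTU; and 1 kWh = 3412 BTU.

Heat load = 63.2 × 10⁶ BTU = 63,200,000 BTU
Gas: input = 63,200,000 / 0.93 = 67,956,989 BTU = 679.6 therm → 679.6 × £1.87 = £1,270.80
Heat pump: 63,200,000 BTU / 3412 = 18,520 kWh heat; / 2.9 = 6,387 kWh in → × £0.154 = £983.63
Difference = |£1,270.80 − £983.63| = £287.17

£287.17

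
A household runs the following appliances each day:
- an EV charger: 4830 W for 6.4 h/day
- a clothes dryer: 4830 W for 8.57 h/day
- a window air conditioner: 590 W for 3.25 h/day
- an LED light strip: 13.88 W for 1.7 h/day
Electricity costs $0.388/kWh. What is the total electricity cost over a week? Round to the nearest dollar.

$202

EV charger: 4830 W × 6.4 h × 7 d = 216,384 Wh = 216.4 kWh
clothes dryer: 4830 W × 8.57 h × 7 d = 289,752 Wh = 289.8 kWh
window air conditioner: 590 W × 3.25 h × 7 d = 13,422 Wh = 13.42 kWh
LED light strip: 13.88 W × 1.7 h × 7 d = 165 Wh = 0.1652 kWh
Total energy = 216.4 + 289.8 + 13.42 + 0.1652 = 519.7 kWh
Cost = 519.7 kWh × $0.388 = $201.65 ≈ $202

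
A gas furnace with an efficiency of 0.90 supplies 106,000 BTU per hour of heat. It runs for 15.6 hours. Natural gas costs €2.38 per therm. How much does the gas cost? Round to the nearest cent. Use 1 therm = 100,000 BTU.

Heat delivered = 106,000 BTU/h × 15.6 h = 1,653,600 BTU
Gas input = 1,653,600 / 0.90 = 1,837,333 BTU
= 1,837,333 / 100,000 = 18.37 therm
Cost = 18.37 × €2.38/therm = €43.73

€43.73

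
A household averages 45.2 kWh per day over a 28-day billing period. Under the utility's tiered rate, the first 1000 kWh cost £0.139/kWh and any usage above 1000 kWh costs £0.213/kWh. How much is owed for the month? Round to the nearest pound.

£196

Usage = 45.2 kWh/day × 28 days = 1265.6 kWh
First 1000 kWh × £0.139 = £139.00
Remaining 265.6 kWh × £0.213 = £56.57
Total = £195.57 ≈ £196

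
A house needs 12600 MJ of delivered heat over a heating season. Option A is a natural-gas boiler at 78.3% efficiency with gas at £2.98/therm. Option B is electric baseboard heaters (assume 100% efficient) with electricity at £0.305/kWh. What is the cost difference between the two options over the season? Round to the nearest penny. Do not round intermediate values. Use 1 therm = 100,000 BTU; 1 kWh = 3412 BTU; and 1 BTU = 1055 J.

Heat load = 12600 MJ = 12,600,000,000 J / 1055 = 11,943,128 BTU
Gas: input = 11,943,128 / 0.783 = 15,253,037 BTU = 152.5 therm → 152.5 × £2.98 = £454.54
Electric: 11,943,128 BTU / 3412 = 3,500 kWh → × £0.305 = £1,067.60
Difference = |£454.54 − £1,067.60| = £613.06

£613.06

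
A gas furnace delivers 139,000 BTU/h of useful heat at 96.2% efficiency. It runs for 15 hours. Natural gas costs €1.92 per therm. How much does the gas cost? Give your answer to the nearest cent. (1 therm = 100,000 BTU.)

Heat delivered = 139,000 BTU/h × 15 h = 2,085,000 BTU
Gas input = 2,085,000 / 0.962 = 2,167,360 BTU
= 2,167,360 / 100,000 = 21.67 therm
Cost = 21.67 × €1.92/therm = €41.61

€41.61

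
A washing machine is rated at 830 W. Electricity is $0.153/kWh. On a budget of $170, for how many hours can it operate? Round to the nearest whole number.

1339 h

Energy budget = $170 / $0.153 per kWh = 1,111 kWh = 1,111,111 Wh
Runtime = 1,111,111 Wh / 830 W = 1,339 h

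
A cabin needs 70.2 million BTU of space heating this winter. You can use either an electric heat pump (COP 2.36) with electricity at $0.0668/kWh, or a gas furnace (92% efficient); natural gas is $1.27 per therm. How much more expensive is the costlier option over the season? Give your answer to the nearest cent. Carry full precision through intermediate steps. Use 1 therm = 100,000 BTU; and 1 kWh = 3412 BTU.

Heat load = 70.2 × 10⁶ BTU = 70,200,000 BTU
Gas: input = 70,200,000 / 0.92 = 76,304,348 BTU = 763 therm → 763 × $1.27 = $969.07
Heat pump: 70,200,000 BTU / 3412 = 20,570 kWh heat; / 2.36 = 8,718 kWh in → × $0.0668 = $582.36
Difference = |$969.07 − $582.36| = $386.70

$386.70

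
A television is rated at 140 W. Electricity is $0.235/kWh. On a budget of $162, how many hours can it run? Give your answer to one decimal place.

Energy budget = $162 / $0.235 per kWh = 689.4 kWh = 689,362 Wh
Runtime = 689,362 Wh / 140 W = 4,924 h

4924.0 h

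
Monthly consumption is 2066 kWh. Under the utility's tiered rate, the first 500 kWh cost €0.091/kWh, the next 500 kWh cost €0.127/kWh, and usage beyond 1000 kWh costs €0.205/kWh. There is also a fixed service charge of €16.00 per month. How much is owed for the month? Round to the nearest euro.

First 500 kWh × €0.091 = €45.50
Next 500 kWh × €0.127 = €63.50
Remaining 1066 kWh × €0.205 = €218.53
Energy charge = €327.53; + service €16.00 = €343.53 ≈ €344

€344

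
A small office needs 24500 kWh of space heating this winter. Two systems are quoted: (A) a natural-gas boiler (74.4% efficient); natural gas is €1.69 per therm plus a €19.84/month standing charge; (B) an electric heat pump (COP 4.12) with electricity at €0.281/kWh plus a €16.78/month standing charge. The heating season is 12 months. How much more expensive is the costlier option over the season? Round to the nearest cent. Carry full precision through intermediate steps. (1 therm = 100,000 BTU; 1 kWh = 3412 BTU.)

Heat load = 24500 kWh × 3412 = 83,594,000 BTU
Gas: input = 83,594,000 / 0.744 = 112,357,527 BTU = 1,124 therm → 1,124 × €1.69 = €1,898.84; + 12 × €19.84 standing = €2,136.92
Heat pump: 83,594,000 BTU / 3412 = 24,500 kWh heat; / 4.12 = 5,947 kWh in → × €0.281 = €1,671.00; + 12 × €16.78 standing = €1,872.36
Difference = |€2,136.92 − €1,872.36| = €264.57

€264.57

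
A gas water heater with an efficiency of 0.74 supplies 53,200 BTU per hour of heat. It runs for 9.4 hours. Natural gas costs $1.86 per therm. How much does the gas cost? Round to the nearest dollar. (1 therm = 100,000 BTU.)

Heat delivered = 53,200 BTU/h × 9.4 h = 500,080 BTU
Gas input = 500,080 / 0.74 = 675,784 BTU
= 675,784 / 100,000 = 6.758 therm
Cost = 6.758 × $1.86/therm = $12.57 ≈ $13

$13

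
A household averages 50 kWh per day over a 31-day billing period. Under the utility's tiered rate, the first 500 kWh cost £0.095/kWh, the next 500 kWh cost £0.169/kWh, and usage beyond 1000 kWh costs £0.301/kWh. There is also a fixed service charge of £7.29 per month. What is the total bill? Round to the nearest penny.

£304.84

Usage = 50 kWh/day × 31 days = 1550 kWh
First 500 kWh × £0.095 = £47.50
Next 500 kWh × £0.169 = £84.50
Remaining 550 kWh × £0.301 = £165.55
Energy charge = £297.55; + service £7.29 = £304.84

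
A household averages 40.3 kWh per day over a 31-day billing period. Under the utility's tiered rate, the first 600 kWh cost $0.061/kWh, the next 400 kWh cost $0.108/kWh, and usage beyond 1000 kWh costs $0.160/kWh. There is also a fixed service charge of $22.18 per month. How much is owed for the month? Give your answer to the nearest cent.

$141.87

Usage = 40.3 kWh/day × 31 days = 1249.3 kWh
First 600 kWh × $0.061 = $36.60
Next 400 kWh × $0.108 = $43.20
Remaining 249.3 kWh × $0.160 = $39.89
Energy charge = $119.69; + service $22.18 = $141.87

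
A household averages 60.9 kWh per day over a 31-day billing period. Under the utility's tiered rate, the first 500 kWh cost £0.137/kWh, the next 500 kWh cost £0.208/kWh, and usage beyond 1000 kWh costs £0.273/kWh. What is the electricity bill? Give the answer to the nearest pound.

£415

Usage = 60.9 kWh/day × 31 days = 1887.9 kWh
First 500 kWh × £0.137 = £68.50
Next 500 kWh × £0.208 = £104.00
Remaining 887.9 kWh × £0.273 = £242.40
Total = £414.90 ≈ £415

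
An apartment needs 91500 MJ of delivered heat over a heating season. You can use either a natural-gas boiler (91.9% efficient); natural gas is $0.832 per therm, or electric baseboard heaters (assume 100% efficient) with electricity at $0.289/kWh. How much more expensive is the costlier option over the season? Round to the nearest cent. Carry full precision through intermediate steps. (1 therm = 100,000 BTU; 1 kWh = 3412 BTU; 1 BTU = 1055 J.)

$6560.92

Heat load = 91500 MJ = 91,500,000,000 J / 1055 = 86,729,858 BTU
Gas: input = 86,729,858 / 0.919 = 94,374,165 BTU = 943.7 therm → 943.7 × $0.832 = $785.19
Electric: 86,729,858 BTU / 3412 = 25,420 kWh → × $0.289 = $7,346.11
Difference = |$785.19 − $7,346.11| = $6,560.92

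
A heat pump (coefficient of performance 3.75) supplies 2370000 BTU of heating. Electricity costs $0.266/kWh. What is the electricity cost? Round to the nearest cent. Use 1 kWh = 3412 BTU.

Heat delivered = 2,370,000 BTU / 3412 = 694.6 kWh
Electrical input = 694.6 kWh / 3.75 = 185.2 kWh
Cost = 185.2 × $0.266/kWh = $49.27

$49.27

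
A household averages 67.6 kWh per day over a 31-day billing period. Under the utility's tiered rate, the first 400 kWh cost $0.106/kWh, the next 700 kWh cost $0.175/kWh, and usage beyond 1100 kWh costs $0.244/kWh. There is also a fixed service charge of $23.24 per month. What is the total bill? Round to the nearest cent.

Usage = 67.6 kWh/day × 31 days = 2095.6 kWh
First 400 kWh × $0.106 = $42.40
Next 700 kWh × $0.175 = $122.50
Remaining 995.6 kWh × $0.244 = $242.93
Energy charge = $407.83; + service $23.24 = $431.07

$431.07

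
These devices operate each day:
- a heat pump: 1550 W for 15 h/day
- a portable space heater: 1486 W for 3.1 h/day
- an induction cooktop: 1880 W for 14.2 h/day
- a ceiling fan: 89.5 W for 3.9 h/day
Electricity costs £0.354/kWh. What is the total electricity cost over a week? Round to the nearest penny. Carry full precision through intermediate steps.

£136.05

heat pump: 1550 W × 15 h × 7 d = 162,750 Wh = 162.8 kWh
portable space heater: 1486 W × 3.1 h × 7 d = 32,246 Wh = 32.25 kWh
induction cooktop: 1880 W × 14.2 h × 7 d = 186,872 Wh = 186.9 kWh
ceiling fan: 89.5 W × 3.9 h × 7 d = 2,443 Wh = 2.443 kWh
Total energy = 162.8 + 32.25 + 186.9 + 2.443 = 384.3 kWh
Cost = 384.3 kWh × £0.354 = £136.05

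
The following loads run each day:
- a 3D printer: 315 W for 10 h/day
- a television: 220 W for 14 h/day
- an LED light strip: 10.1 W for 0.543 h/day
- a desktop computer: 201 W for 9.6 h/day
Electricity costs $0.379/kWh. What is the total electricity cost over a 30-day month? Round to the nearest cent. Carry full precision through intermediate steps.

3D printer: 315 W × 10 h × 30 d = 94,500 Wh = 94.5 kWh
television: 220 W × 14 h × 30 d = 92,400 Wh = 92.4 kWh
LED light strip: 10.1 W × 0.543 h × 30 d = 165 Wh = 0.1645 kWh
desktop computer: 201 W × 9.6 h × 30 d = 57,888 Wh = 57.89 kWh
Total energy = 94.5 + 92.4 + 0.1645 + 57.89 = 245 kWh
Cost = 245 kWh × $0.379 = $92.84

$92.84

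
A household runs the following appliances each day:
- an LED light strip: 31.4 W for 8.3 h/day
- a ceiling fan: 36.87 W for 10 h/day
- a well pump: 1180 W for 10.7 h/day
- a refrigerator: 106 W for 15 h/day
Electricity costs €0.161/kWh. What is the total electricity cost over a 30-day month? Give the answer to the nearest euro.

€72

LED light strip: 31.4 W × 8.3 h × 30 d = 7,819 Wh = 7.819 kWh
ceiling fan: 36.87 W × 10 h × 30 d = 11,061 Wh = 11.06 kWh
well pump: 1180 W × 10.7 h × 30 d = 378,780 Wh = 378.8 kWh
refrigerator: 106 W × 15 h × 30 d = 47,700 Wh = 47.7 kWh
Total energy = 7.819 + 11.06 + 378.8 + 47.7 = 445.4 kWh
Cost = 445.4 kWh × €0.161 = €71.70 ≈ €72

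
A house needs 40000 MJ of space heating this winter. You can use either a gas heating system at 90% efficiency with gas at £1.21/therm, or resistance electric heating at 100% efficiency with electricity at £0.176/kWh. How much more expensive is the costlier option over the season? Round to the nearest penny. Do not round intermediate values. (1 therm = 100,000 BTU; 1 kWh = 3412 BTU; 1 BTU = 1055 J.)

£1446.00

Heat load = 40000 MJ = 40,000,000,000 J / 1055 = 37,914,692 BTU
Gas: input = 37,914,692 / 0.90 = 42,127,435 BTU = 421.3 therm → 421.3 × £1.21 = £509.74
Electric: 37,914,692 BTU / 3412 = 11,110 kWh → × £0.176 = £1,955.74
Difference = |£509.74 − £1,955.74| = £1,446.00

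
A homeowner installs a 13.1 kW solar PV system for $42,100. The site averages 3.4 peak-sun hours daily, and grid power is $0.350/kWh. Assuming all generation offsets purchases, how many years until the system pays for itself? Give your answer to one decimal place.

Daily generation = 13.1 kW × 3.4 h = 44.54 kWh
Annual generation = 44.54 × 365 = 16257 kWh
Annual savings = 16257 × $0.350 = $5,689.98
Payback = $42,100 / $5,689.98 = 7.4 years

7.4 years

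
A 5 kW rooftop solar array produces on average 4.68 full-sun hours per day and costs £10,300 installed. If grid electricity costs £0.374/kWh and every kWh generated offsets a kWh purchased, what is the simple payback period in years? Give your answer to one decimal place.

3.2 years

Daily generation = 5 kW × 4.68 h = 23.4 kWh
Annual generation = 23.4 × 365 = 8541 kWh
Annual savings = 8541 × £0.374 = £3,194.33
Payback = £10,300 / £3,194.33 = 3.22 years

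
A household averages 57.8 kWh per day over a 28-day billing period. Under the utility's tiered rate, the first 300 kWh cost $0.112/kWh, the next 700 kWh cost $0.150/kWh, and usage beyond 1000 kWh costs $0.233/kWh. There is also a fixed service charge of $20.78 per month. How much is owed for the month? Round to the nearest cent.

$303.47

Usage = 57.8 kWh/day × 28 days = 1618.4 kWh
First 300 kWh × $0.112 = $33.60
Next 700 kWh × $0.150 = $105.00
Remaining 618.4 kWh × $0.233 = $144.09
Energy charge = $282.69; + service $20.78 = $303.47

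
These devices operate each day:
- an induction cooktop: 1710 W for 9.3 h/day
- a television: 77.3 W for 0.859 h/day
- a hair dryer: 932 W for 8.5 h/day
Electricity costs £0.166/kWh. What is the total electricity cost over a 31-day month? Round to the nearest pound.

£123

induction cooktop: 1710 W × 9.3 h × 31 d = 492,993 Wh = 493 kWh
television: 77.3 W × 0.859 h × 31 d = 2,058 Wh = 2.058 kWh
hair dryer: 932 W × 8.5 h × 31 d = 245,582 Wh = 245.6 kWh
Total energy = 493 + 2.058 + 245.6 = 740.6 kWh
Cost = 740.6 kWh × £0.166 = £122.95 ≈ £123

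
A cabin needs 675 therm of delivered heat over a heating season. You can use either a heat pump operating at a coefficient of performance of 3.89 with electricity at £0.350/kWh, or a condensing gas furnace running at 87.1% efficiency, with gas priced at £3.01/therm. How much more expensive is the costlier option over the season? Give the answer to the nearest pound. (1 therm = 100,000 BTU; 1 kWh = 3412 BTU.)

£553

Heat load = 675 therm × 100,000 = 67,500,000 BTU
Gas: input = 67,500,000 / 0.871 = 77,497,130 BTU = 775 therm → 775 × £3.01 = £2,332.66
Heat pump: 67,500,000 BTU / 3412 = 19,780 kWh heat; / 3.89 = 5,086 kWh in → × £0.350 = £1,779.97
Difference = |£2,332.66 − £1,779.97| = £552.69 ≈ £553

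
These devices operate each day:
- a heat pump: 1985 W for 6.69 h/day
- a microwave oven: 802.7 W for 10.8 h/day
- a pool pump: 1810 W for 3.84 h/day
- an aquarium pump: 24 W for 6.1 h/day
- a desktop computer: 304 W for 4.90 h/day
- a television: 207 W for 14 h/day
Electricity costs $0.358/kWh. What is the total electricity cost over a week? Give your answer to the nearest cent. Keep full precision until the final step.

$83.78

heat pump: 1985 W × 6.69 h × 7 d = 92,958 Wh = 92.96 kWh
microwave oven: 802.7 W × 10.8 h × 7 d = 60,684 Wh = 60.68 kWh
pool pump: 1810 W × 3.84 h × 7 d = 48,653 Wh = 48.65 kWh
aquarium pump: 24 W × 6.1 h × 7 d = 1,025 Wh = 1.025 kWh
desktop computer: 304 W × 4.90 h × 7 d = 10,427 Wh = 10.43 kWh
television: 207 W × 14 h × 7 d = 20,286 Wh = 20.29 kWh
Total energy = 92.96 + 60.68 + 48.65 + 1.025 + 10.43 + 20.29 = 234 kWh
Cost = 234 kWh × $0.358 = $83.78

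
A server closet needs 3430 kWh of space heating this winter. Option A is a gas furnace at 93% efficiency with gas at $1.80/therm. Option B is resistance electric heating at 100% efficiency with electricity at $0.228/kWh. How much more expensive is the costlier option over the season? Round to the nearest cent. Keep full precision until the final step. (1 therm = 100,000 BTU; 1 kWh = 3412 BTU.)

$555.53

Heat load = 3430 kWh × 3412 = 11,703,160 BTU
Gas: input = 11,703,160 / 0.93 = 12,584,043 BTU = 125.8 therm → 125.8 × $1.80 = $226.51
Electric: 11,703,160 BTU / 3412 = 3,430 kWh → × $0.228 = $782.04
Difference = |$226.51 − $782.04| = $555.53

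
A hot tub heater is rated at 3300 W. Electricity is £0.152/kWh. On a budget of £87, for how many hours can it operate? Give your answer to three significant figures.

Energy budget = £87 / £0.152 per kWh = 572.4 kWh = 572,368 Wh
Runtime = 572,368 Wh / 3300 W = 173.4 h

173 h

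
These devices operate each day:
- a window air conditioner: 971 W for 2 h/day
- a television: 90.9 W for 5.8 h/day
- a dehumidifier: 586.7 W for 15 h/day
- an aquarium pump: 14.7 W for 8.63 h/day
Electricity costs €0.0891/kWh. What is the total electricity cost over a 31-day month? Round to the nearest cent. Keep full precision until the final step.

window air conditioner: 971 W × 2 h × 31 d = 60,202 Wh = 60.2 kWh
television: 90.9 W × 5.8 h × 31 d = 16,344 Wh = 16.34 kWh
dehumidifier: 586.7 W × 15 h × 31 d = 272,816 Wh = 272.8 kWh
aquarium pump: 14.7 W × 8.63 h × 31 d = 3,933 Wh = 3.933 kWh
Total energy = 60.2 + 16.34 + 272.8 + 3.933 = 353.3 kWh
Cost = 353.3 kWh × €0.0891 = €31.48

€31.48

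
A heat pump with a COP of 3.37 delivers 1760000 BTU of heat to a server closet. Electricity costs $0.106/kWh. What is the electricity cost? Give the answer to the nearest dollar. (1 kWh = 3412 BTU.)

$16

Heat delivered = 1,760,000 BTU / 3412 = 515.8 kWh
Electrical input = 515.8 kWh / 3.37 = 153.1 kWh
Cost = 153.1 × $0.106/kWh = $16.22 ≈ $16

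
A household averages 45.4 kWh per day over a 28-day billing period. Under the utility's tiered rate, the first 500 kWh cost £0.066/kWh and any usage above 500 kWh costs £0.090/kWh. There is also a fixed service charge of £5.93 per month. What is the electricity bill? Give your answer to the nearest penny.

Usage = 45.4 kWh/day × 28 days = 1271.2 kWh
First 500 kWh × £0.066 = £33.00
Remaining 771.2 kWh × £0.090 = £69.41
Energy charge = £102.41; + service £5.93 = £108.34

£108.34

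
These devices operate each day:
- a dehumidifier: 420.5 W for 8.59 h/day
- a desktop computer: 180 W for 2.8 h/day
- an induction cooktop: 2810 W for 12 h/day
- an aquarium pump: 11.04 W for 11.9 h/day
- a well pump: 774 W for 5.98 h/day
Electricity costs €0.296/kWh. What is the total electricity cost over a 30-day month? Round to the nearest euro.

dehumidifier: 420.5 W × 8.59 h × 30 d = 108,363 Wh = 108.4 kWh
desktop computer: 180 W × 2.8 h × 30 d = 15,120 Wh = 15.12 kWh
induction cooktop: 2810 W × 12 h × 30 d = 1,011,600 Wh = 1,012 kWh
aquarium pump: 11.04 W × 11.9 h × 30 d = 3,941 Wh = 3.941 kWh
well pump: 774 W × 5.98 h × 30 d = 138,856 Wh = 138.9 kWh
Total energy = 108.4 + 15.12 + 1,012 + 3.941 + 138.9 = 1,278 kWh
Cost = 1,278 kWh × €0.296 = €378.25 ≈ €378

€378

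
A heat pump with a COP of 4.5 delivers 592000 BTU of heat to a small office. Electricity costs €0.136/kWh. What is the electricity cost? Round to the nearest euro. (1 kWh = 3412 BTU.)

€5

Heat delivered = 592,000 BTU / 3412 = 173.5 kWh
Electrical input = 173.5 kWh / 4.5 = 38.56 kWh
Cost = 38.56 × €0.136/kWh = €5.24 ≈ €5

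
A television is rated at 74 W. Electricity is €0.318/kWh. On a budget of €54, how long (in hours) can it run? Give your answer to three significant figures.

Energy budget = €54 / €0.318 per kWh = 169.8 kWh = 169,811 Wh
Runtime = 169,811 Wh / 74 W = 2,295 h

2290 h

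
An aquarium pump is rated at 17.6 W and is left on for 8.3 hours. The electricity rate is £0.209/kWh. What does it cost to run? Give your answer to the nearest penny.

£0.03

Energy = 17.6 W × 8.3 h = 146 Wh = 0.1461 kWh
Cost = 0.1461 kWh × £0.209/kWh = £0.03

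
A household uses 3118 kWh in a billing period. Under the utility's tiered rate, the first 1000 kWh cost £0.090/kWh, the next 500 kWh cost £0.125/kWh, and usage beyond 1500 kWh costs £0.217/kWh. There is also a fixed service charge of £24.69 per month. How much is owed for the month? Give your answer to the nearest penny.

£528.30

First 1000 kWh × £0.090 = £90.00
Next 500 kWh × £0.125 = £62.50
Remaining 1618 kWh × £0.217 = £351.11
Energy charge = £503.61; + service £24.69 = £528.30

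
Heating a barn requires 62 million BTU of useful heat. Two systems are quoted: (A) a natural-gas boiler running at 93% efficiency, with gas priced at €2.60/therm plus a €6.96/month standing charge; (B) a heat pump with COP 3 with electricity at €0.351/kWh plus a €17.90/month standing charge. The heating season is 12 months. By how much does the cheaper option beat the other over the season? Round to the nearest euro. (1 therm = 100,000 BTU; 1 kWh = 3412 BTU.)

€524

Heat load = 62 × 10⁶ BTU = 62,000,000 BTU
Gas: input = 62,000,000 / 0.93 = 66,666,667 BTU = 666.7 therm → 666.7 × €2.60 = €1,733.33; + 12 × €6.96 standing = €1,816.85
Heat pump: 62,000,000 BTU / 3412 = 18,170 kWh heat; / 3 = 6,057 kWh in → × €0.351 = €2,126.03; + 12 × €17.90 standing = €2,340.83
Difference = |€1,816.85 − €2,340.83| = €523.97 ≈ €524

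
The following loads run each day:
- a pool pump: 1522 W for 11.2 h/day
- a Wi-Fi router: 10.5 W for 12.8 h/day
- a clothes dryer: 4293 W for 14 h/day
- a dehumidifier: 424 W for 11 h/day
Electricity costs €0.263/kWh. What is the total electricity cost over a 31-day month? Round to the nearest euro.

pool pump: 1522 W × 11.2 h × 31 d = 528,438 Wh = 528.4 kWh
Wi-Fi router: 10.5 W × 12.8 h × 31 d = 4,166 Wh = 4.166 kWh
clothes dryer: 4293 W × 14 h × 31 d = 1,863,162 Wh = 1,863 kWh
dehumidifier: 424 W × 11 h × 31 d = 144,584 Wh = 144.6 kWh
Total energy = 528.4 + 4.166 + 1,863 + 144.6 = 2,540 kWh
Cost = 2,540 kWh × €0.263 = €668.11 ≈ €668

€668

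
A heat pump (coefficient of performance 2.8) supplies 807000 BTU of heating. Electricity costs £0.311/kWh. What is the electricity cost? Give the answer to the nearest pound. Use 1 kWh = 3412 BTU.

Heat delivered = 807,000 BTU / 3412 = 236.5 kWh
Electrical input = 236.5 kWh / 2.8 = 84.47 kWh
Cost = 84.47 × £0.311/kWh = £26.27 ≈ £26

£26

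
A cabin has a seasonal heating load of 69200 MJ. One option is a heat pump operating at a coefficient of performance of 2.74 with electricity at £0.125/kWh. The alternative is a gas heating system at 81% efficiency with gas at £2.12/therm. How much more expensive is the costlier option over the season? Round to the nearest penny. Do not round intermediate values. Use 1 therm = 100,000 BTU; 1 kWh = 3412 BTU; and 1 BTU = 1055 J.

Heat load = 69200 MJ = 69,200,000,000 J / 1055 = 65,592,417 BTU
Gas: input = 65,592,417 / 0.81 = 80,978,293 BTU = 809.8 therm → 809.8 × £2.12 = £1,716.74
Heat pump: 65,592,417 BTU / 3412 = 19,220 kWh heat; / 2.74 = 7,016 kWh in → × £0.125 = £877.01
Difference = |£1,716.74 − £877.01| = £839.73

£839.73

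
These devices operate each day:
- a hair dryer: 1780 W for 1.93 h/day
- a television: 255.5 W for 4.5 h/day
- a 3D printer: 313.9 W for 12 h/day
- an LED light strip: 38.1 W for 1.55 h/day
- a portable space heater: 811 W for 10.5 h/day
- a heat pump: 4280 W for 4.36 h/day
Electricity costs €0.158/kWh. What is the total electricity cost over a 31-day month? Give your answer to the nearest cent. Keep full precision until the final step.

hair dryer: 1780 W × 1.93 h × 31 d = 106,497 Wh = 106.5 kWh
television: 255.5 W × 4.5 h × 31 d = 35,642 Wh = 35.64 kWh
3D printer: 313.9 W × 12 h × 31 d = 116,771 Wh = 116.8 kWh
LED light strip: 38.1 W × 1.55 h × 31 d = 1,831 Wh = 1.831 kWh
portable space heater: 811 W × 10.5 h × 31 d = 263,980 Wh = 264 kWh
heat pump: 4280 W × 4.36 h × 31 d = 578,485 Wh = 578.5 kWh
Total energy = 106.5 + 35.64 + 116.8 + 1.831 + 264 + 578.5 = 1,103 kWh
Cost = 1,103 kWh × €0.158 = €174.31

€174.31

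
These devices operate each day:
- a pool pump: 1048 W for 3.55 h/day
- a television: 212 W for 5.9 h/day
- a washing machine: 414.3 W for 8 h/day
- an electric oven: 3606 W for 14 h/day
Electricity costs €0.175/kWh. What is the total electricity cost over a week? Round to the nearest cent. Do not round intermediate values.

€71.99

pool pump: 1048 W × 3.55 h × 7 d = 26,043 Wh = 26.04 kWh
television: 212 W × 5.9 h × 7 d = 8,756 Wh = 8.756 kWh
washing machine: 414.3 W × 8 h × 7 d = 23,201 Wh = 23.2 kWh
electric oven: 3606 W × 14 h × 7 d = 353,388 Wh = 353.4 kWh
Total energy = 26.04 + 8.756 + 23.2 + 353.4 = 411.4 kWh
Cost = 411.4 kWh × €0.175 = €71.99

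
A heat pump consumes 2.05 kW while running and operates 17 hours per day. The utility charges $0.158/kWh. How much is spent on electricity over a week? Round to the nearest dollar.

$39

Energy = 2050 W × 17 h/day × 7 days = 243,950 Wh = 243.9 kWh
Cost = 243.9 kWh × $0.158/kWh = $38.54 ≈ $39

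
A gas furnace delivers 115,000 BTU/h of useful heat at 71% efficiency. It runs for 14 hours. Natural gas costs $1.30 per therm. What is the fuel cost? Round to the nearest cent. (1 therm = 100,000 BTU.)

$29.48

Heat delivered = 115,000 BTU/h × 14 h = 1,610,000 BTU
Gas input = 1,610,000 / 0.71 = 2,267,606 BTU
= 2,267,606 / 100,000 = 22.68 therm
Cost = 22.68 × $1.30/therm = $29.48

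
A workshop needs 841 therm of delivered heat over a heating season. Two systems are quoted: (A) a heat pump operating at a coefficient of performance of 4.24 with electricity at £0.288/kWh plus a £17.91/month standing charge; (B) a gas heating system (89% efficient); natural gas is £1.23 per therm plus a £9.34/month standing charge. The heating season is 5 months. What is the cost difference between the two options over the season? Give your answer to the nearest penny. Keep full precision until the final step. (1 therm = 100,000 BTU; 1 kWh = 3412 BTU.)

£554.79

Heat load = 841 therm × 100,000 = 84,100,000 BTU
Gas: input = 84,100,000 / 0.89 = 94,494,382 BTU = 944.9 therm → 944.9 × £1.23 = £1,162.28; + 5 × £9.34 standing = £1,208.98
Heat pump: 84,100,000 BTU / 3412 = 24,650 kWh heat; / 4.24 = 5,813 kWh in → × £0.288 = £1,674.22; + 5 × £17.91 standing = £1,763.77
Difference = |£1,208.98 − £1,763.77| = £554.79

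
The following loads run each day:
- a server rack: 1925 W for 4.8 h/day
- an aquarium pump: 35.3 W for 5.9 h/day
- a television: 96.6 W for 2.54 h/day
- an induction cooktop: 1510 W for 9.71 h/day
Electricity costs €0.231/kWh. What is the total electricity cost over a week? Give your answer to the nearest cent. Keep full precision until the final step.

server rack: 1925 W × 4.8 h × 7 d = 64,680 Wh = 64.68 kWh
aquarium pump: 35.3 W × 5.9 h × 7 d = 1,458 Wh = 1.458 kWh
television: 96.6 W × 2.54 h × 7 d = 1,718 Wh = 1.718 kWh
induction cooktop: 1510 W × 9.71 h × 7 d = 102,635 Wh = 102.6 kWh
Total energy = 64.68 + 1.458 + 1.718 + 102.6 = 170.5 kWh
Cost = 170.5 kWh × €0.231 = €39.38

€39.38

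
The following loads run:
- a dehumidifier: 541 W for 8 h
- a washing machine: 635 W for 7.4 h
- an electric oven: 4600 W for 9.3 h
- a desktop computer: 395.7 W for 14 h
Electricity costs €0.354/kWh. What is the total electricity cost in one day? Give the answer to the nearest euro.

€20

dehumidifier: 541 W × 8 h = 4,328 Wh = 4.328 kWh
washing machine: 635 W × 7.4 h = 4,699 Wh = 4.699 kWh
electric oven: 4600 W × 9.3 h = 42,780 Wh = 42.78 kWh
desktop computer: 395.7 W × 14 h = 5,540 Wh = 5.54 kWh
Total energy = 4.328 + 4.699 + 42.78 + 5.54 = 57.35 kWh
Cost = 57.35 kWh × €0.354 = €20.30 ≈ €20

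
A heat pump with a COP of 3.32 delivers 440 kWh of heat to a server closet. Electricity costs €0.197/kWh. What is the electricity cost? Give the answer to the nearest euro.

Electrical input = 440 kWh / 3.32 = 132.5 kWh
Cost = 132.5 × €0.197/kWh = €26.11 ≈ €26

€26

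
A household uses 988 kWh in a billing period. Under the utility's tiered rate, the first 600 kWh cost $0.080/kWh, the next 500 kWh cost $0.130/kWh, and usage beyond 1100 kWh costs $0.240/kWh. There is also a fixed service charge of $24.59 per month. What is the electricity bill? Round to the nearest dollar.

$123

First 600 kWh × $0.080 = $48.00
Next 388 kWh × $0.130 = $50.44
Remaining tier: 0 kWh (not reached)
Energy charge = $98.44; + service $24.59 = $123.03 ≈ $123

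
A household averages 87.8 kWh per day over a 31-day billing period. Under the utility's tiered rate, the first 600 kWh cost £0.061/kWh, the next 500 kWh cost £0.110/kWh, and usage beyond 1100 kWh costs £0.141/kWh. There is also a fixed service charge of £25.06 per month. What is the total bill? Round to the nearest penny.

£345.33

Usage = 87.8 kWh/day × 31 days = 2721.8 kWh
First 600 kWh × £0.061 = £36.60
Next 500 kWh × £0.110 = £55.00
Remaining 1621.8 kWh × £0.141 = £228.67
Energy charge = £320.27; + service £25.06 = £345.33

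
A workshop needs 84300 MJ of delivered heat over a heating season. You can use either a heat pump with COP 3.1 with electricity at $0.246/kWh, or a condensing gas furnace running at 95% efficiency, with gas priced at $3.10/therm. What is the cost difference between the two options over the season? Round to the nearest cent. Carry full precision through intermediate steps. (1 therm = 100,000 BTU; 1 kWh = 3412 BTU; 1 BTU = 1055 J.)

$749.03

Heat load = 84300 MJ = 84,300,000,000 J / 1055 = 79,905,213 BTU
Gas: input = 79,905,213 / 0.95 = 84,110,751 BTU = 841.1 therm → 841.1 × $3.10 = $2,607.43
Heat pump: 79,905,213 BTU / 3412 = 23,420 kWh heat; / 3.1 = 7,554 kWh in → × $0.246 = $1,858.40
Difference = |$2,607.43 − $1,858.40| = $749.03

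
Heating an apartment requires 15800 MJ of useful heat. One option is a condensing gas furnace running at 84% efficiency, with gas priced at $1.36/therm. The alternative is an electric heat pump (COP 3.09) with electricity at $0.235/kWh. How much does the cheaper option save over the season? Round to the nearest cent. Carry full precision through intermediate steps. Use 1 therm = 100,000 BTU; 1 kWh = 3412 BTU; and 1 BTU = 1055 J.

Heat load = 15800 MJ = 15,800,000,000 J / 1055 = 14,976,303 BTU
Gas: input = 14,976,303 / 0.84 = 17,828,933 BTU = 178.3 therm → 178.3 × $1.36 = $242.47
Heat pump: 14,976,303 BTU / 3412 = 4,389 kWh heat; / 3.09 = 1,420 kWh in → × $0.235 = $333.81
Difference = |$242.47 − $333.81| = $91.34

$91.34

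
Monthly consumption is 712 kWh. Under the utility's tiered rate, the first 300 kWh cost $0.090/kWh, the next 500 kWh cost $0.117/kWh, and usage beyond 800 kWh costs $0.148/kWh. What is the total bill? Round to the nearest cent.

First 300 kWh × $0.090 = $27.00
Next 412 kWh × $0.117 = $48.20
Remaining tier: 0 kWh (not reached)
Total = $75.20

$75.20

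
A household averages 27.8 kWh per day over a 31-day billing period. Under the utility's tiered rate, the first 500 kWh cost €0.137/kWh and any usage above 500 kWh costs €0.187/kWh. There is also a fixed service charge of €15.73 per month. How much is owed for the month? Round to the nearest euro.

Usage = 27.8 kWh/day × 31 days = 861.8 kWh
First 500 kWh × €0.137 = €68.50
Remaining 361.8 kWh × €0.187 = €67.66
Energy charge = €136.16; + service €15.73 = €151.89 ≈ €152

€152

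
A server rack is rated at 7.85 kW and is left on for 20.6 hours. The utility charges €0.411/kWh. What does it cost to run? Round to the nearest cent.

€66.46

Energy = 7850 W × 20.6 h = 161,710 Wh = 161.7 kWh
Cost = 161.7 kWh × €0.411/kWh = €66.46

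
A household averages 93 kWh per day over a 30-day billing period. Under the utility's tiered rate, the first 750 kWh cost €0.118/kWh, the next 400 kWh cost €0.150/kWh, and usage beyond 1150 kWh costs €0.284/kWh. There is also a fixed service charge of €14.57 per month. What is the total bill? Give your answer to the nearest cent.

Usage = 93 kWh/day × 30 days = 2790 kWh
First 750 kWh × €0.118 = €88.50
Next 400 kWh × €0.150 = €60.00
Remaining 1640 kWh × €0.284 = €465.76
Energy charge = €614.26; + service €14.57 = €628.83

€628.83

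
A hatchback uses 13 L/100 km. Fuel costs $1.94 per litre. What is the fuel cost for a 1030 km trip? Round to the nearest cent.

Fuel = 13 L/100 km × 1030 km / 100 = 133.9 L
Cost = 133.9 L × $1.94/L = $259.77

$259.77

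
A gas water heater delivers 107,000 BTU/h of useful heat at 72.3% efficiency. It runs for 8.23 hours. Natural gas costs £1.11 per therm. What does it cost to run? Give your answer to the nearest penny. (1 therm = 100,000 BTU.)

Heat delivered = 107,000 BTU/h × 8.23 h = 880,610 BTU
Gas input = 880,610 / 0.723 = 1,217,994 BTU
= 1,217,994 / 100,000 = 12.18 therm
Cost = 12.18 × £1.11/therm = £13.52

£13.52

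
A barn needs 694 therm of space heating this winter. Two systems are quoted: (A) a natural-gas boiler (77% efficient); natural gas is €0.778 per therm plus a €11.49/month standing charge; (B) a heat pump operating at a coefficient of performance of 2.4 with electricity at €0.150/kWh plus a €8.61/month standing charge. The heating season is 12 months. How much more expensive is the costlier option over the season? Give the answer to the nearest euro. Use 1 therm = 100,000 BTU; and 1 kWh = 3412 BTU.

Heat load = 694 therm × 100,000 = 69,400,000 BTU
Gas: input = 69,400,000 / 0.77 = 90,129,870 BTU = 901.3 therm → 901.3 × €0.778 = €701.21; + 12 × €11.49 standing = €839.09
Heat pump: 69,400,000 BTU / 3412 = 20,340 kWh heat; / 2.4 = 8,475 kWh in → × €0.150 = €1,271.25; + 12 × €8.61 standing = €1,374.57
Difference = |€839.09 − €1,374.57| = €535.48 ≈ €535

€535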